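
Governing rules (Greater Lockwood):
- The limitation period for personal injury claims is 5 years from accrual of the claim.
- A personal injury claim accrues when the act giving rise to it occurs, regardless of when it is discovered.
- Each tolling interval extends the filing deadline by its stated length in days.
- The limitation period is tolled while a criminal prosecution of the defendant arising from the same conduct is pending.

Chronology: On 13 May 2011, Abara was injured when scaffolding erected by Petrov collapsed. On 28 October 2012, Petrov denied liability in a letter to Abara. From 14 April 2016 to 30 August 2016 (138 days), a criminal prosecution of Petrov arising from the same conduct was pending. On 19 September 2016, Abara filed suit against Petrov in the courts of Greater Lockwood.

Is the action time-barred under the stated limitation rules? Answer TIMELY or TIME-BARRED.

The claim accrued on 13 May 2011, the date of the act.
The untolled deadline — 5 years after 13 May 2011 — is 13 May 2016.
The pending criminal prosecution from 14 April 2016 to 30 August 2016 tolled the period for 138 days, extending the deadline to 28 September 2016.
Nothing else in the chronology tolls or restarts the period.
Abara filed on 19 September 2016, before the 28 September 2016 deadline, so the action is timely.

TIMELY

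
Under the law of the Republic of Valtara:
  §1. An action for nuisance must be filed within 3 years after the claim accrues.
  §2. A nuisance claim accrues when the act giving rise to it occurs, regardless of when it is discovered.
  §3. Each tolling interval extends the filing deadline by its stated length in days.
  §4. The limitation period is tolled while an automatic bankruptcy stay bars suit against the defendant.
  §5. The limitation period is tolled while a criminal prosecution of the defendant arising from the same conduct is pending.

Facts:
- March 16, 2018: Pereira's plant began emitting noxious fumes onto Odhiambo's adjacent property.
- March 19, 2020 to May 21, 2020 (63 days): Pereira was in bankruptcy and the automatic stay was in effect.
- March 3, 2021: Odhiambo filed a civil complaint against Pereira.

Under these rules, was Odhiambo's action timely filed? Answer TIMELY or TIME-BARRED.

TIMELY

The claim accrued on March 16, 2018, the date of the act.
3 years from March 16, 2018 is March 16, 2021.
The automatic bankruptcy stay from March 19, 2020 to May 21, 2020 tolled the period for 63 days, extending the deadline to May 18, 2021.
The March 3, 2021 filing precedes the May 18, 2021 deadline; the claim is timely.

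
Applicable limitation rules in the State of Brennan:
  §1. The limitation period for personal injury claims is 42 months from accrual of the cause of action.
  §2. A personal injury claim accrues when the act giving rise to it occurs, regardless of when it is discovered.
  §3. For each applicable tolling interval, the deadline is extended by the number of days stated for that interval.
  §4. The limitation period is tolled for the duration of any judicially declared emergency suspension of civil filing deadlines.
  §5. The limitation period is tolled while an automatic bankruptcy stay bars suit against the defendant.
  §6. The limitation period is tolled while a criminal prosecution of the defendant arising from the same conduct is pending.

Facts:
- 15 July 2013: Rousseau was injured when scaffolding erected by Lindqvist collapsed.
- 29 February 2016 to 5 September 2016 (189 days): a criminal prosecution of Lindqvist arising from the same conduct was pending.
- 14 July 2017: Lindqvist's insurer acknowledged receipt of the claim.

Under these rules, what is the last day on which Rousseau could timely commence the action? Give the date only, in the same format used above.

23 July 2017

The limitation period began to run on 15 July 2013.
42 months from 15 July 2013 is 15 January 2017.
The pending criminal prosecution from 29 February 2016 to 5 September 2016 tolled the period for 189 days, extending the deadline to 23 July 2017.
None of the other events listed affects the running of the period under the stated rules.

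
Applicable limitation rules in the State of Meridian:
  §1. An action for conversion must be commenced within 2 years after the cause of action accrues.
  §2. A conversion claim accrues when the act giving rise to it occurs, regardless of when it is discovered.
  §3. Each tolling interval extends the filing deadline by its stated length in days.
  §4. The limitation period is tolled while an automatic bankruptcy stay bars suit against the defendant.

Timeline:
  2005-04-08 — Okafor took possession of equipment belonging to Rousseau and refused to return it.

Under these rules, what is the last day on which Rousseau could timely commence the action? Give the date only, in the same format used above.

2007-04-08

The claim accrued on 2005-04-08, when the wrongful act occurred.
Adding the 2 years base period to 2005-04-08 gives a deadline of 2007-04-08, before any tolling.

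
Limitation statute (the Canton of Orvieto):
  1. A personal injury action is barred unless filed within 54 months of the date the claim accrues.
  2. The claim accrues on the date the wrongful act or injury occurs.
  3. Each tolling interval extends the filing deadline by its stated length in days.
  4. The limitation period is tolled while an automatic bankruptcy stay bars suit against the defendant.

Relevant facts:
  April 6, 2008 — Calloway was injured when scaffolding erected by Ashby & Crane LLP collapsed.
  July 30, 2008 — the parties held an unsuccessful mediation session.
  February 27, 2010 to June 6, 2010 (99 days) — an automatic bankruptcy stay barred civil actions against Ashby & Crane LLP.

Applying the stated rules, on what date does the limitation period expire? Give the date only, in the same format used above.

The limitation period began to run on April 6, 2008.
54 months from April 6, 2008 is October 6, 2012.
Because the automatic bankruptcy stay ran from February 27, 2010 to June 6, 2010, the deadline is extended by 99 days to January 13, 2013.
None of the other events listed affects the running of the period under the stated rules.

January 13, 2013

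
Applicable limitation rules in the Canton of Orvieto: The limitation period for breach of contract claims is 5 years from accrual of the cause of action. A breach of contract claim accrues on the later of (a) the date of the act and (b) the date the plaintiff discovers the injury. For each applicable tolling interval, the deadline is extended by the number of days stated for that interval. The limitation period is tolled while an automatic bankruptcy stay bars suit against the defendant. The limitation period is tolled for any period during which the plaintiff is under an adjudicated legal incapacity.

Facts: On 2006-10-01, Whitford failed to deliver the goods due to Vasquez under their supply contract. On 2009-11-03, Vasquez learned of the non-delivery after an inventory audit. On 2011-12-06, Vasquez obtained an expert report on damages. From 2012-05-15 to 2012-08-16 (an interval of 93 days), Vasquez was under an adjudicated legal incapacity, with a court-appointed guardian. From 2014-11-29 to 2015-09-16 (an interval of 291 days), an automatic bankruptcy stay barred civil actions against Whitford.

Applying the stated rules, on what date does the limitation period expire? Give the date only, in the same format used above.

2015-11-22

Taking the later of the act (2006-10-01) and discovery (2009-11-03), the claim accrued on 2009-11-03.
Adding the 5 years base period to 2009-11-03 gives a deadline of 2014-11-03, before any tolling.
Because the plaintiff's legal incapacity ran from 2012-05-15 to 2012-08-16, the deadline is extended by 93 days to 2015-02-04.
The period was tolled for 291 days by the automatic bankruptcy stay (2014-11-29 to 2015-09-16), pushing the deadline to 2015-11-22.
None of the other events listed affects the running of the period under the stated rules.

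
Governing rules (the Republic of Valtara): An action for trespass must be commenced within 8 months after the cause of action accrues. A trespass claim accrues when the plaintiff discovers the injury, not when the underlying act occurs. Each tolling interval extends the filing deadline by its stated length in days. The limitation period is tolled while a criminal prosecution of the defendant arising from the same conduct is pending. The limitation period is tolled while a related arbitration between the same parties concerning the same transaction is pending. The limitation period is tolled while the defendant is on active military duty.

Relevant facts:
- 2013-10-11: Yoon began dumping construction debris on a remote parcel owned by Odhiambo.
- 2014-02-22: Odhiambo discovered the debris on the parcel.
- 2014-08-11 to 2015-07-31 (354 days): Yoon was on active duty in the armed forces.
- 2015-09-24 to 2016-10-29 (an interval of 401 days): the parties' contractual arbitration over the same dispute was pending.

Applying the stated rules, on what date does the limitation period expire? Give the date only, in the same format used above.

2016-11-15

Accrual is tied to discovery, so the period began on 2014-02-22 rather than on 2013-10-11 when the act occurred.
Adding the 8 months base period to 2014-02-22 gives a deadline of 2014-10-22, before any tolling.
Because the defendant's active military service ran from 2014-08-11 to 2015-07-31, the deadline is extended by 354 days to 2015-10-11.
The pending related arbitration from 2015-09-24 to 2016-10-29 tolled the period for 401 days, extending the deadline to 2016-11-15.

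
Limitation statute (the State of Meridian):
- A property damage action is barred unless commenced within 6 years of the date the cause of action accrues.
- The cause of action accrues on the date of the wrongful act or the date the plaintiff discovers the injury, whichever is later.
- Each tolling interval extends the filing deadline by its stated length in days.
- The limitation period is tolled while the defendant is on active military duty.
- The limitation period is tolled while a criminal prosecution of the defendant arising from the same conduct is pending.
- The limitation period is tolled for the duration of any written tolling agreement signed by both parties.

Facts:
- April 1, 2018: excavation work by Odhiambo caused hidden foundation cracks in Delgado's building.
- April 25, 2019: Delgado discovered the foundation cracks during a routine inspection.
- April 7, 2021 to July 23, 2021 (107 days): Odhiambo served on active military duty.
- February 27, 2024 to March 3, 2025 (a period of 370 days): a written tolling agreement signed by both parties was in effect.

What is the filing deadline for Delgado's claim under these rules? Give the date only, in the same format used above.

August 15, 2026

The claim accrued on April 25, 2019 — the later of the April 1, 2018 act and the April 25, 2019 discovery.
6 years from April 25, 2019 is April 25, 2025.
Because the defendant's active military service ran from April 7, 2021 to July 23, 2021, the deadline is extended by 107 days to August 10, 2025.
The written tolling agreement from February 27, 2024 to March 3, 2025 tolled the period for 370 days, extending the deadline to August 15, 2026.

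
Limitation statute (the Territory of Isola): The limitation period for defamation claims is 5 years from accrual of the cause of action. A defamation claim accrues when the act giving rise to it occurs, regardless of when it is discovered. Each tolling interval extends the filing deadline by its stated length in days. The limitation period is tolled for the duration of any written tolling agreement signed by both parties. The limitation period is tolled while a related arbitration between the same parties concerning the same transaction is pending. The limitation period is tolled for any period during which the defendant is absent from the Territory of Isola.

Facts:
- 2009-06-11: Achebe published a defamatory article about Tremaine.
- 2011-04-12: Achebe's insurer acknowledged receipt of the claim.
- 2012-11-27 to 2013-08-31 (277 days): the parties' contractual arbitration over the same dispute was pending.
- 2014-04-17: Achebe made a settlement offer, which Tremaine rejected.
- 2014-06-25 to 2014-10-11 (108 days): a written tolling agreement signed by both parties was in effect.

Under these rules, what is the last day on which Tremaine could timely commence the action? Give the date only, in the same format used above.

2015-07-01

The limitation period began to run on 2009-06-11.
The untolled deadline — 5 years after 2009-06-11 — is 2014-06-11.
Because the pending related arbitration ran from 2012-11-27 to 2013-08-31, the deadline is extended by 277 days to 2015-03-15.
The period was tolled for 108 days by the written tolling agreement (2014-06-25 to 2014-10-11), pushing the deadline to 2015-07-01.
The other events in the timeline have no effect on the limitation period under the stated rules.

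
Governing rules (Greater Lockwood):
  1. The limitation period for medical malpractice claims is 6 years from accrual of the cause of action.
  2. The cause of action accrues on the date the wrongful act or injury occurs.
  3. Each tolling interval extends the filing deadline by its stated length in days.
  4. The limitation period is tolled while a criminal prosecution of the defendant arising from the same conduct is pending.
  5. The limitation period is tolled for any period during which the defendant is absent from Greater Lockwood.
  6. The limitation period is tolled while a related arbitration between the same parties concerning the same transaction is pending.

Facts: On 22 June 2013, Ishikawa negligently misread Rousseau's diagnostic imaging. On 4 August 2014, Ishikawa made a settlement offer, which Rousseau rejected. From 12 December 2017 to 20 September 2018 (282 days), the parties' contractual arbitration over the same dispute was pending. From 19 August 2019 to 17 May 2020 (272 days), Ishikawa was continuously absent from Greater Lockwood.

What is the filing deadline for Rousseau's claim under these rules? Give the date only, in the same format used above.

27 December 2020

The limitation period began to run on 22 June 2013.
The untolled deadline — 6 years after 22 June 2013 — is 22 June 2019.
The period was tolled for 282 days by the pending related arbitration (12 December 2017 to 20 September 2018), pushing the deadline to 30 March 2020.
The defendant's absence from the jurisdiction from 19 August 2019 to 17 May 2020 tolled the period for 272 days, extending the deadline to 27 December 2020.
The other events in the timeline have no effect on the limitation period under the stated rules.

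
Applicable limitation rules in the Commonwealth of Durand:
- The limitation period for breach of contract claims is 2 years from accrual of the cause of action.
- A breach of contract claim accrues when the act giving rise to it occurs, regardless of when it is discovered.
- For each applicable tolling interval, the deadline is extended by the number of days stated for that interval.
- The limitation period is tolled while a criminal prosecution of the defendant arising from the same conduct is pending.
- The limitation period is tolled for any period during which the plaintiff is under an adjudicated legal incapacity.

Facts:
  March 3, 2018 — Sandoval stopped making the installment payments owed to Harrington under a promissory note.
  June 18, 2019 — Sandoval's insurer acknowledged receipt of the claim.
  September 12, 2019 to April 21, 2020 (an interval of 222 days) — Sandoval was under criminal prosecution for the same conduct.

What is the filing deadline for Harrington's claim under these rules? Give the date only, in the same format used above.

The limitation period began to run on March 3, 2018.
2 years from March 3, 2018 is March 3, 2020.
The pending criminal prosecution from September 12, 2019 to April 21, 2020 tolled the period for 222 days, extending the deadline to October 11, 2020.
None of the other events listed affects the running of the period under the stated rules.

October 11, 2020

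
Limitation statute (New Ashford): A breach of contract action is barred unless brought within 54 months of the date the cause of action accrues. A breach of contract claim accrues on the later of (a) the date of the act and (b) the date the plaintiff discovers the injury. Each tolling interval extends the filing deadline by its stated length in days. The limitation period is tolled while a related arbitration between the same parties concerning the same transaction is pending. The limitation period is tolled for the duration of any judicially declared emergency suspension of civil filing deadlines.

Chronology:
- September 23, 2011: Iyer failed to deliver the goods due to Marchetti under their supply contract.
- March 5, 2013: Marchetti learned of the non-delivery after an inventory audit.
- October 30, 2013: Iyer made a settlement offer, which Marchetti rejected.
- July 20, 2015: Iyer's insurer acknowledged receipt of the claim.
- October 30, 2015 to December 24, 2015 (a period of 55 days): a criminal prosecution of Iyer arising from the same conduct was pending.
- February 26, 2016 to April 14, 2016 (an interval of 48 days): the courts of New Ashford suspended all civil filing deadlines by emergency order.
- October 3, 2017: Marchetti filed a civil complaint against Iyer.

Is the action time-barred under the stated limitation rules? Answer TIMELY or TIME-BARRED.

The claim accrued on March 5, 2013 — the later of the September 23, 2011 act and the March 5, 2013 discovery.
54 months from March 5, 2013 is September 5, 2017.
The period was tolled for 48 days by the emergency suspension of filing deadlines (February 26, 2016 to April 14, 2016), pushing the deadline to October 23, 2017.
Although a criminal prosecution ran from October 30, 2015 to December 24, 2015, the stated rules do not make that a tolling event, so it is disregarded.
The other events in the timeline have no effect on the limitation period under the stated rules.
Filing on October 3, 2017 beat the October 23, 2017 deadline — the action is timely.

TIMELY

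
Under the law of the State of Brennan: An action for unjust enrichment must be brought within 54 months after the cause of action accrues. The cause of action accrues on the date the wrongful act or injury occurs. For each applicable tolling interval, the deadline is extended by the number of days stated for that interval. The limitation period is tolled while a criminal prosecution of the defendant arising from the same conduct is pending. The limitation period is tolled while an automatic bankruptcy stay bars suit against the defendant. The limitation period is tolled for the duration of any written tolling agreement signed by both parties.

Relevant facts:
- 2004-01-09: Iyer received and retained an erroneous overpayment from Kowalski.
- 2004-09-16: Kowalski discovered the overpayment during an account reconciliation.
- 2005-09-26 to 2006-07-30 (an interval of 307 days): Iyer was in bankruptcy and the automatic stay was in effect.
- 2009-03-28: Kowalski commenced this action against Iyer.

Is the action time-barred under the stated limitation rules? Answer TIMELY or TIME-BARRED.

The claim accrued on 2004-01-09, when the wrongful act occurred; under the stated occurrence rule the 2004-09-16 discovery does not delay accrual.
Adding the 54 months base period to 2004-01-09 gives a deadline of 2008-07-09, before any tolling.
The period was tolled for 307 days by the automatic bankruptcy stay (2005-09-26 to 2006-07-30), pushing the deadline to 2009-05-12.
Kowalski filed on 2009-03-28, before the 2009-05-12 deadline, so the action is timely.

TIMELY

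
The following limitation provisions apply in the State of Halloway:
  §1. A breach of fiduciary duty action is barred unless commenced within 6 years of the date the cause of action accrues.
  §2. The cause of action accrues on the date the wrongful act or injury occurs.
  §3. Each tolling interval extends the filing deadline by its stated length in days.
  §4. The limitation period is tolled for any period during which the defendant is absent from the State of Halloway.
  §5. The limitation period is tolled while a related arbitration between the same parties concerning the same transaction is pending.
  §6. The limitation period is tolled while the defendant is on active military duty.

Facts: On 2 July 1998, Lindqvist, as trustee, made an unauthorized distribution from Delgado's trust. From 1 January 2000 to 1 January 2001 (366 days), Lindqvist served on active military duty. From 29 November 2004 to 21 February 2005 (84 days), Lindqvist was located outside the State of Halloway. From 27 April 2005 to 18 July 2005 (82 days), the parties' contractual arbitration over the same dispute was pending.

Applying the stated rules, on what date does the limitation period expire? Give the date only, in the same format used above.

16 December 2005

The claim accrued on 2 July 1998, when the wrongful act occurred.
6 years from 2 July 1998 is 2 July 2004.
Because the defendant's active military service ran from 1 January 2000 to 1 January 2001, the deadline is extended by 366 days to 3 July 2005.
The period was tolled for 84 days by the defendant's absence from the jurisdiction (29 November 2004 to 21 February 2005), pushing the deadline to 25 September 2005.
Because the pending related arbitration ran from 27 April 2005 to 18 July 2005, the deadline is extended by 82 days to 16 December 2005.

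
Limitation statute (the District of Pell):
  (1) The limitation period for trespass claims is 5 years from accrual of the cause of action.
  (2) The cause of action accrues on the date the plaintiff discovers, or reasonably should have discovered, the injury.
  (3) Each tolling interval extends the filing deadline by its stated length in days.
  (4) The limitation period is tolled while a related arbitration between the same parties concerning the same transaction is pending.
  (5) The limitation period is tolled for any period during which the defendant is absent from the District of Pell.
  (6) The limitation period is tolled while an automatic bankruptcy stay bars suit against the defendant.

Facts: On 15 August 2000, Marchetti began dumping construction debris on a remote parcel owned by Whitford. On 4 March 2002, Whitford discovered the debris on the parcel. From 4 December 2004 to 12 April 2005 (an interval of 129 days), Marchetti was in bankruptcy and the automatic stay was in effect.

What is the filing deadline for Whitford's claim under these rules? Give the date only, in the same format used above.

Accrual is tied to discovery, so the period began on 4 March 2002 rather than on 15 August 2000 when the act occurred.
Adding the 5 years base period to 4 March 2002 gives a deadline of 4 March 2007, before any tolling.
The automatic bankruptcy stay from 4 December 2004 to 12 April 2005 tolled the period for 129 days, extending the deadline to 11 July 2007.

11 July 2007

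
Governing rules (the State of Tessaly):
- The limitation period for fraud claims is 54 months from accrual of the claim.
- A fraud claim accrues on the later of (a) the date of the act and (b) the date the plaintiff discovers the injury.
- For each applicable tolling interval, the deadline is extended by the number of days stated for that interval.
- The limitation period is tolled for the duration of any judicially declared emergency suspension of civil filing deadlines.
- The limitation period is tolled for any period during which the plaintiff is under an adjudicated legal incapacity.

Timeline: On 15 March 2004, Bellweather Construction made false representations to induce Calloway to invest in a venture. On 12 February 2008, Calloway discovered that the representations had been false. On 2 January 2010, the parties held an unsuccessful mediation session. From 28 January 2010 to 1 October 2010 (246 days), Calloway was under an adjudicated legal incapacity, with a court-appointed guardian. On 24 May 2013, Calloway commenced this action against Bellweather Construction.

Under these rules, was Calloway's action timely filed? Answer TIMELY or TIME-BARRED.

Because discovery on 12 February 2008 post-dates the 15 March 2004 act, accrual under the later-of rule falls on 12 February 2008.
54 months from 12 February 2008 is 12 August 2012.
The plaintiff's legal incapacity from 28 January 2010 to 1 October 2010 tolled the period for 246 days, extending the deadline to 15 April 2013.
The other events in the timeline have no effect on the limitation period under the stated rules.
The 24 May 2013 filing falls after the 15 April 2013 deadline; the claim is time-barred.

TIME-BARRED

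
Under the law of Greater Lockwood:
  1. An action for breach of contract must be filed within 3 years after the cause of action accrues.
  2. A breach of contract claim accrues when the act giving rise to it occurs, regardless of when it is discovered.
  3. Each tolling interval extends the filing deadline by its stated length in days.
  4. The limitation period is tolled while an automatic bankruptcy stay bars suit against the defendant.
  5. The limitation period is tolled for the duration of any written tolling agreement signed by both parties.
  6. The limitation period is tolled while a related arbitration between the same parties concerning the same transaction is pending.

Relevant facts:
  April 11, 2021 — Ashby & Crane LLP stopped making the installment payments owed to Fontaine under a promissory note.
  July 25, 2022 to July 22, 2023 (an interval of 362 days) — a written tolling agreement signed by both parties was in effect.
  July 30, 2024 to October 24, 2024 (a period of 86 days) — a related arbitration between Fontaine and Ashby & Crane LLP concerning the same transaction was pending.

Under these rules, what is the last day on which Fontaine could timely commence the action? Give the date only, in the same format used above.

July 3, 2025

The claim accrued on April 11, 2021, when the wrongful act occurred.
Adding the 3 years base period to April 11, 2021 gives a deadline of April 11, 2024, before any tolling.
The period was tolled for 362 days by the written tolling agreement (July 25, 2022 to July 22, 2023), pushing the deadline to April 8, 2025.
The pending related arbitration from July 30, 2024 to October 24, 2024 tolled the period for 86 days, extending the deadline to July 3, 2025.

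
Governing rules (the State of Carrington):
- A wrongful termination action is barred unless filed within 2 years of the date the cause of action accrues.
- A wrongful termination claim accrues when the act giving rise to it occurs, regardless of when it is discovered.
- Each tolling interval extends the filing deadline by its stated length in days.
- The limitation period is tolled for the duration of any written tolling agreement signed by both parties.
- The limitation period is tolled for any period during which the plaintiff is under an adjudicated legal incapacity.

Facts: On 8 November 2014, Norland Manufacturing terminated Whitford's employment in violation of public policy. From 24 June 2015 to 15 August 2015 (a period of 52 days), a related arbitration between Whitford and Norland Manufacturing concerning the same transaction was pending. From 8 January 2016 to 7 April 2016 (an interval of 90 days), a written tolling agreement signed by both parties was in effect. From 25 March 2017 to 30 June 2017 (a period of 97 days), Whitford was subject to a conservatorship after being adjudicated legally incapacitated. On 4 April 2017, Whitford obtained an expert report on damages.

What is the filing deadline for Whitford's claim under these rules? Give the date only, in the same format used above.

The claim accrued on 8 November 2014, when the wrongful act occurred.
2 years from 8 November 2014 is 8 November 2016.
The written tolling agreement from 8 January 2016 to 7 April 2016 tolled the period for 90 days, extending the deadline to 6 February 2017.
The plaintiff's legal incapacity from 25 March 2017 to 30 June 2017 began after the period had already run on 6 February 2017, so it has no tolling effect.
The pending related arbitration from 24 June 2015 to 15 August 2015 does not toll the period, because no stated rule makes a pending arbitration a tolling event.
Nothing else in the chronology tolls or restarts the period.

6 February 2017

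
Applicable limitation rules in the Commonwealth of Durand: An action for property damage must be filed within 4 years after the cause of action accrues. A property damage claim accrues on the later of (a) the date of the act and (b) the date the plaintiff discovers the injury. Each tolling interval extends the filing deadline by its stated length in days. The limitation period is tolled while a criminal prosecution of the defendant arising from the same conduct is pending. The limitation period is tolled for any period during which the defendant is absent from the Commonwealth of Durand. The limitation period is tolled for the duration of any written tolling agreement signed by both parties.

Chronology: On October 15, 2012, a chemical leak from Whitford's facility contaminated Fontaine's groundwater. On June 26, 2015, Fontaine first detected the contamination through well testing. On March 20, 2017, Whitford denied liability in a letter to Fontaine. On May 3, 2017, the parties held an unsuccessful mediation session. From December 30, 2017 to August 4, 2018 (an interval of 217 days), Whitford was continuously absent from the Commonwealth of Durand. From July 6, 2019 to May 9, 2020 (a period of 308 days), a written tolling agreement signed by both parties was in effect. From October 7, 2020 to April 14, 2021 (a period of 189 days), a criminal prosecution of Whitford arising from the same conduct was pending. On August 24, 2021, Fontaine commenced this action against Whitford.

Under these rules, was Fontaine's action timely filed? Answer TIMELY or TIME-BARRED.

TIME-BARRED

Taking the later of the act (October 15, 2012) and discovery (June 26, 2015), the claim accrued on June 26, 2015.
4 years from June 26, 2015 is June 26, 2019.
Because the defendant's absence from the jurisdiction ran from December 30, 2017 to August 4, 2018, the deadline is extended by 217 days to January 29, 2020.
Because the written tolling agreement ran from July 6, 2019 to May 9, 2020, the deadline is extended by 308 days to December 2, 2020.
Because the pending criminal prosecution ran from October 7, 2020 to April 14, 2021, the deadline is extended by 189 days to June 9, 2021.
The other events in the timeline have no effect on the limitation period under the stated rules.
Filing on August 24, 2021 missed the June 9, 2021 deadline — the action is time-barred.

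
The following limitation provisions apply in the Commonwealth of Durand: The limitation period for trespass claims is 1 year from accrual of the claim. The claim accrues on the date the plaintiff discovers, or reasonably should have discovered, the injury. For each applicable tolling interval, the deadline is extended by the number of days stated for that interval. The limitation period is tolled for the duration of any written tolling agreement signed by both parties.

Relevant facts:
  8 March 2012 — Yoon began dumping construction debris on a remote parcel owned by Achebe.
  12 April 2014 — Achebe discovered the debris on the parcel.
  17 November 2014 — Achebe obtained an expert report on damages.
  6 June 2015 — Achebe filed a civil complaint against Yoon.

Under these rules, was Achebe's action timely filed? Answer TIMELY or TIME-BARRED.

The claim did not accrue until Achebe discovered the injury on 12 April 2014; the 8 March 2012 act date does not start the clock under the stated rule.
Adding the 1 year base period to 12 April 2014 gives a deadline of 12 April 2015, before any tolling.
Nothing else in the chronology tolls or restarts the period.
The 6 June 2015 filing falls after the 12 April 2015 deadline; the claim is time-barred.

TIME-BARRED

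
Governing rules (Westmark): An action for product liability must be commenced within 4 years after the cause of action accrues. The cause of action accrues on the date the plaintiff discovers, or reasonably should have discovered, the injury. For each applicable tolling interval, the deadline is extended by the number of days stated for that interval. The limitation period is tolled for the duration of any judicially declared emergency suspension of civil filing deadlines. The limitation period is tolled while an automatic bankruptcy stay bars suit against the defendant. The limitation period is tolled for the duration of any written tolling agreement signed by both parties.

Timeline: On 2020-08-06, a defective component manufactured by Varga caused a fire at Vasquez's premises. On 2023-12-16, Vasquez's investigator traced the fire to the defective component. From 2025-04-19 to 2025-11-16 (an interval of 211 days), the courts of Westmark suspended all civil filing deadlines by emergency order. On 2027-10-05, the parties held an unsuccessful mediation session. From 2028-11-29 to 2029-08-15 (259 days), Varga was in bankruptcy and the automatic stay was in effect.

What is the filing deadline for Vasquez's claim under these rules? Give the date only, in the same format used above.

The claim did not accrue until Vasquez discovered the injury on 2023-12-16; the 2020-08-06 act date does not start the clock under the stated rule.
Adding the 4 years base period to 2023-12-16 gives a deadline of 2027-12-16, before any tolling.
The emergency suspension of filing deadlines from 2025-04-19 to 2025-11-16 tolled the period for 211 days, extending the deadline to 2028-07-14.
The automatic bankruptcy stay starting 2028-11-29 came too late — the period had run on 2028-07-14 — and so does not extend the deadline.
Nothing else in the chronology tolls or restarts the period.

2028-07-14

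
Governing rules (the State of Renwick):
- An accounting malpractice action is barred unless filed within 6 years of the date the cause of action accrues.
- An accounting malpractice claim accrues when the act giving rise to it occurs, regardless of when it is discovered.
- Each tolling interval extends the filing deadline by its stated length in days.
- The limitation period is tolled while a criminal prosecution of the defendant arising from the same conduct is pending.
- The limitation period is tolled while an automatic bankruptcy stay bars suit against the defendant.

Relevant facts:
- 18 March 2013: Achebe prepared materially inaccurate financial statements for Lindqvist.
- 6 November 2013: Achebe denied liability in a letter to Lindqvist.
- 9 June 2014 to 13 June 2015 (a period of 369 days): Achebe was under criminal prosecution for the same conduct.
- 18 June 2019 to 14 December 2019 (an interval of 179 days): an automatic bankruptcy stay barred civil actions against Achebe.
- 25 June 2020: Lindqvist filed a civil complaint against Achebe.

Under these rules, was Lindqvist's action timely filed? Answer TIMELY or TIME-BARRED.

The limitation period began to run on 18 March 2013.
6 years from 18 March 2013 is 18 March 2019.
The period was tolled for 369 days by the pending criminal prosecution (9 June 2014 to 13 June 2015), pushing the deadline to 21 March 2020.
Because the automatic bankruptcy stay ran from 18 June 2019 to 14 December 2019, the deadline is extended by 179 days to 16 September 2020.
The other events in the timeline have no effect on the limitation period under the stated rules.
Lindqvist filed on 25 June 2020, before the 16 September 2020 deadline, so the action is timely.

TIMELY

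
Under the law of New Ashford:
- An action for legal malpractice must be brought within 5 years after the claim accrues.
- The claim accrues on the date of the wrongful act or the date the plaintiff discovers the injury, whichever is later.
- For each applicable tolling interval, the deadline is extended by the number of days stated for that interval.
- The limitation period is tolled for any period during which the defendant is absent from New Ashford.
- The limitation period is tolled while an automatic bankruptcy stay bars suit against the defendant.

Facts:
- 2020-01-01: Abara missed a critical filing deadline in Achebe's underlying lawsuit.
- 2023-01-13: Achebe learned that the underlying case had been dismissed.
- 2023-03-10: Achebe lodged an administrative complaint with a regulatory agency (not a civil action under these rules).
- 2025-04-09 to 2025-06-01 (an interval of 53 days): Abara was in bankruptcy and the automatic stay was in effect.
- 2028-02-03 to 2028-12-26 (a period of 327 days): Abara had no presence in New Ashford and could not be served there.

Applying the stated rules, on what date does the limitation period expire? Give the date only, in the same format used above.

The claim accrued on 2023-01-13 — the later of the 2020-01-01 act and the 2023-01-13 discovery.
5 years from 2023-01-13 is 2028-01-13.
Because the automatic bankruptcy stay ran from 2025-04-09 to 2025-06-01, the deadline is extended by 53 days to 2028-03-06.
Because the defendant's absence from the jurisdiction ran from 2028-02-03 to 2028-12-26, the deadline is extended by 327 days to 2029-01-27.
Nothing else in the chronology tolls or restarts the period.

2029-01-27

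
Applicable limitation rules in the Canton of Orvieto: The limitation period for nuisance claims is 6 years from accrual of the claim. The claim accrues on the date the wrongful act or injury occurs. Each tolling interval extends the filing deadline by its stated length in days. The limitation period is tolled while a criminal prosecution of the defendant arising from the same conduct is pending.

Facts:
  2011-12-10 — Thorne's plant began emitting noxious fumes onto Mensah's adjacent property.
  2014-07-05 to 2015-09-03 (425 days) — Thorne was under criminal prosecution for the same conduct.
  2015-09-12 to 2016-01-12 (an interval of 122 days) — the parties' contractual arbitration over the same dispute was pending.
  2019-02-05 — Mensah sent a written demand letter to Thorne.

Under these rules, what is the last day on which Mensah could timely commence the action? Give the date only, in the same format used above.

The limitation period began to run on 2011-12-10.
6 years from 2011-12-10 is 2017-12-10.
Because the pending criminal prosecution ran from 2014-07-05 to 2015-09-03, the deadline is extended by 425 days to 2019-02-08.
The pending related arbitration from 2015-09-12 to 2016-01-12 does not toll the period, because no stated rule makes a pending arbitration a tolling event.
The other events in the timeline have no effect on the limitation period under the stated rules.

2019-02-08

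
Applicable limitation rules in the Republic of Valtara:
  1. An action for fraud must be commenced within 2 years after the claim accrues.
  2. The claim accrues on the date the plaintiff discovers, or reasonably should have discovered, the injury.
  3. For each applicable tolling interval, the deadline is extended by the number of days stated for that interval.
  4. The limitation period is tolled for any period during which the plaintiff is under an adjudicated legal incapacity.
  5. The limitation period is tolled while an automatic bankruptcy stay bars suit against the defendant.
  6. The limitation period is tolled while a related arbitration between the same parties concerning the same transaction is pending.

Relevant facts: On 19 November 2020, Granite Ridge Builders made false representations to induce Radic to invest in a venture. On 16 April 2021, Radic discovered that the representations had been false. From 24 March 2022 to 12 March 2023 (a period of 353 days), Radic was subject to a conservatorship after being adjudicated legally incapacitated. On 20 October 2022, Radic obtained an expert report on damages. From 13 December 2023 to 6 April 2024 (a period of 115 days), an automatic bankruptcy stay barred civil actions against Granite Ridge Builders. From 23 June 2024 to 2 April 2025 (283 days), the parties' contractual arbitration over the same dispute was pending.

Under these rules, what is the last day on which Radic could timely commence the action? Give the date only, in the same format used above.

Accrual is tied to discovery, so the period began on 16 April 2021 rather than on 19 November 2020 when the act occurred.
The untolled deadline — 2 years after 16 April 2021 — is 16 April 2023.
The plaintiff's legal incapacity from 24 March 2022 to 12 March 2023 tolled the period for 353 days, extending the deadline to 3 April 2024.
Because the automatic bankruptcy stay ran from 13 December 2023 to 6 April 2024, the deadline is extended by 115 days to 27 July 2024.
Because the pending related arbitration ran from 23 June 2024 to 2 April 2025, the deadline is extended by 283 days to 6 May 2025.
The other events in the timeline have no effect on the limitation period under the stated rules.

6 May 2025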